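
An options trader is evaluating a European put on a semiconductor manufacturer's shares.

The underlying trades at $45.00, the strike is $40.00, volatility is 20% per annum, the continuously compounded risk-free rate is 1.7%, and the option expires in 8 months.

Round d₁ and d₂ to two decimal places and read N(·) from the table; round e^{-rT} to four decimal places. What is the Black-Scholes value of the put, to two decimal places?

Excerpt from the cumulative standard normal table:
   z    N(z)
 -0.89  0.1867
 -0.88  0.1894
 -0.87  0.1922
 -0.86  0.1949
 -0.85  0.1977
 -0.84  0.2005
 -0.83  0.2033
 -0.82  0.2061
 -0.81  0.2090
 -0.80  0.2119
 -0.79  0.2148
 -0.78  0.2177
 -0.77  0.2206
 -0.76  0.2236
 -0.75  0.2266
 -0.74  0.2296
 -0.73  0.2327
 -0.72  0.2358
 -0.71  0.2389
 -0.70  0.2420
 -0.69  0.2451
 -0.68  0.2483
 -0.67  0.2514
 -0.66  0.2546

σ√T = 0.2·√0.6667 = 0.1633
d₁ = [ln(45/40) + (0.017 + ½·0.2²)·0.6667] / (σ√T) = (0.1178 + 0.0247) / 0.1633 = 0.8723 → 0.87
d₂ = 0.8723 − 0.1633 = 0.7090 → 0.71
exp(−rT) = exp(−0.017·0.6667) = 0.9887
N(−d₂) = N(-0.71) = 0.2389;  N(−d₁) = N(-0.87) = 0.1922
P = 40·0.9887·0.2389 − 45·0.1922 = 9.4480 − 8.6490 = 0.7990

$0.80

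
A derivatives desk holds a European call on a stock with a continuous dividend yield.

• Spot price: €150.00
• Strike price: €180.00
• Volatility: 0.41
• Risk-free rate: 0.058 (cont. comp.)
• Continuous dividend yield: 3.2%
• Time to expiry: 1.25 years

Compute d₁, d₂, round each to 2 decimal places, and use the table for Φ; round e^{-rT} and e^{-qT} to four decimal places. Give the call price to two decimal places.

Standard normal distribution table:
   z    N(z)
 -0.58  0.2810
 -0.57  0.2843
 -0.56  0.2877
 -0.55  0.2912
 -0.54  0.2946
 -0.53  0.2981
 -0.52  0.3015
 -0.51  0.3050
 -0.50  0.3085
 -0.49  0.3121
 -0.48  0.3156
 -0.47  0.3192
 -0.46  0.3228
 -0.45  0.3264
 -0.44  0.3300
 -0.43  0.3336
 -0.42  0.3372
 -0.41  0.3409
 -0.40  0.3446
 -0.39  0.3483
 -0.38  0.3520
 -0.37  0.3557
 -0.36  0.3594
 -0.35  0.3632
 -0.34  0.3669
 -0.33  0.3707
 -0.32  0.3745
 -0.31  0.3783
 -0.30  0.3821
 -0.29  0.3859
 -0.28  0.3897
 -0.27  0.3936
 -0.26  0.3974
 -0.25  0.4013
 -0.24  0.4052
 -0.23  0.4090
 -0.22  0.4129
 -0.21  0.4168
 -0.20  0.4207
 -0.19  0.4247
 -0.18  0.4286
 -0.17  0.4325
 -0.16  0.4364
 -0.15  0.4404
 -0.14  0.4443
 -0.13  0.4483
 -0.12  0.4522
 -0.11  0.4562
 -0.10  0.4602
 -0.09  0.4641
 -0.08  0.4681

σ√T = 0.41·√1.25 = 0.4584
d₁ = [ln(150/180) + (0.058 − 0.032 + 0.41²/2)·1.25] / 0.4584 = [-0.1823 + 0.1376] / 0.4584 = -0.0976 ≈ -0.10
d₂ = d₁ − σ√T = -0.0976 − 0.4584 = -0.5560 ≈ -0.56
e^(−qT) = e^(−0.032·1.25) = 0.9608;  e^(−rT) = e^(−0.058·1.25) = 0.9301
N(d₁) = N(-0.10) = 0.4602;  N(d₂) = N(-0.56) = 0.2877
C = 150·0.9608·0.4602 − 180·0.9301·0.2877 = 66.3240 − 48.1662 = 18.1579

€18.16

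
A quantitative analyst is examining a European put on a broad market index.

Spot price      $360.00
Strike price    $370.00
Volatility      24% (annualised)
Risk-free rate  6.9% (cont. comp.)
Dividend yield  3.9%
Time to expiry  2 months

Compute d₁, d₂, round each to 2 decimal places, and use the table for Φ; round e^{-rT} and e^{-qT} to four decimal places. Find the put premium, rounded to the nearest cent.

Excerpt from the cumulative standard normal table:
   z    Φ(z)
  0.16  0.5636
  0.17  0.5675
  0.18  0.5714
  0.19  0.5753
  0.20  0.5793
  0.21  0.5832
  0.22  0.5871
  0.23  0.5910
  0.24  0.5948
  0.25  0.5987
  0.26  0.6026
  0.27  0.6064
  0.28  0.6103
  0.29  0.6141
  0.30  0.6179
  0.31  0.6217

$18.87

T = 0.1667;  σ√T = 0.0980
d₁ = [ln(360/370) + (0.069 − 0.039 + ½·0.24²)·0.1667] / (σ√T) = (-0.0274 + 0.0098) / 0.0980 = -0.1796 ⇒ -0.18
d₂ = -0.1796 − 0.0980 = -0.2776 ⇒ -0.28
exp(−qT) = exp(−0.039·0.1667) = 0.9935;  exp(−rT) = exp(−0.069·0.1667) = 0.9886
P = 370·0.9886·N(0.28) − 360·0.9935·N(0.18) = 370·0.9886·0.6103 − 360·0.9935·0.5714 = 223.2368 − 204.3669 = 18.8698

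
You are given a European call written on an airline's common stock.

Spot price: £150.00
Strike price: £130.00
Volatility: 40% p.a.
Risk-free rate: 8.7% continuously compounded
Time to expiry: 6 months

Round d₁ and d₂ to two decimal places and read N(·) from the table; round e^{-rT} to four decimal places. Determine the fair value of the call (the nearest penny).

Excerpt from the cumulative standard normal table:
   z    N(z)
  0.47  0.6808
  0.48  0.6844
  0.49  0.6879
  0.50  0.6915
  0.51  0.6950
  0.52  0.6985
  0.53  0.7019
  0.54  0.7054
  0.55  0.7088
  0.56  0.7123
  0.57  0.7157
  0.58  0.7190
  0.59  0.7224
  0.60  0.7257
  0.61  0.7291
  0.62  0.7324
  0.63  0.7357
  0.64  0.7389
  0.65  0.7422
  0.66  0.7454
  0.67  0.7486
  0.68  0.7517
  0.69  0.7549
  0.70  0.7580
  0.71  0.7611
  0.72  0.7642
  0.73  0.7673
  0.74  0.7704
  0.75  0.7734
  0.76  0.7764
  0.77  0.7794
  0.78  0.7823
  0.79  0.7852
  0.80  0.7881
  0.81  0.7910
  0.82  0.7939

£31.28

σ√T = 0.4 × 0.7071 = 0.2828
d₁ = [ln(150/130) + (0.087 + ½·0.4²)·0.5] / (σ√T) = (0.1431 + 0.0835) / 0.2828 = 0.8012 ≈ 0.80
d₂ = 0.8012 − 0.2828 = 0.5183 ≈ 0.52
e^(−rT) = e^(−0.087·0.5) = 0.9574
C = 150·N(0.80) − 130·0.9574·N(0.52) = 150·0.7881 − 130·0.9574·0.6985 = 118.2150 − 86.9367 = 31.2783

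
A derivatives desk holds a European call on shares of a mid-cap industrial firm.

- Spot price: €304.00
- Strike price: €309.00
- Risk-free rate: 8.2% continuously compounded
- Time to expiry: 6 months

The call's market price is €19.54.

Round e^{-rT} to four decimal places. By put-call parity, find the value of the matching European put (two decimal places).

€12.12

exp(−rT) = exp(−0.082·0.5) = 0.9598
Put-call parity: C − P = S − K·e^(−rT) = 304 − 309·0.9598 = 304 − 296.5782 = 7.4218
P = C − (C − P) = 19.54 − (7.4218) = 12.1182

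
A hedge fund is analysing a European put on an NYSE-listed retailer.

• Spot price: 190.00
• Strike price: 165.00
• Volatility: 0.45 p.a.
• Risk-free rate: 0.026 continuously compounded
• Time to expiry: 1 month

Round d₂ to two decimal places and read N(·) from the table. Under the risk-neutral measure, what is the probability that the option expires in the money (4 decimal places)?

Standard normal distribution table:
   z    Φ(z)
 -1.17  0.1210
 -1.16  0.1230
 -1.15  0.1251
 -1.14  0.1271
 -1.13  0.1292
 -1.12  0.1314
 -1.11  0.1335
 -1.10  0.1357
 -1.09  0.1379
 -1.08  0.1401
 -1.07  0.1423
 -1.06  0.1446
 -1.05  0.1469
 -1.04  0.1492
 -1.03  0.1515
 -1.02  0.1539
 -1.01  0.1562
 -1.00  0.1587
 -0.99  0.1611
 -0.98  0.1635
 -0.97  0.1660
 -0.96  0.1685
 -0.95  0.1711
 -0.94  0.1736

T = 0.08333;  σ√T = 0.1299
ln(S/K) + (r + σ²/2)T = ln(190/165) + (0.026 + 0.45²/2)·0.08333 = 0.1411 + 0.0106 = 0.1517
d₁ = 0.1517 / 0.1299 = 1.1677 ≈ 1.17
d₂ = d₁ − σ√T = 1.1677 − 0.1299 = 1.0378 ≈ 1.04
Pr(exercise) under Q = N(−d₂) = N(-1.04) = 0.1492

0.1492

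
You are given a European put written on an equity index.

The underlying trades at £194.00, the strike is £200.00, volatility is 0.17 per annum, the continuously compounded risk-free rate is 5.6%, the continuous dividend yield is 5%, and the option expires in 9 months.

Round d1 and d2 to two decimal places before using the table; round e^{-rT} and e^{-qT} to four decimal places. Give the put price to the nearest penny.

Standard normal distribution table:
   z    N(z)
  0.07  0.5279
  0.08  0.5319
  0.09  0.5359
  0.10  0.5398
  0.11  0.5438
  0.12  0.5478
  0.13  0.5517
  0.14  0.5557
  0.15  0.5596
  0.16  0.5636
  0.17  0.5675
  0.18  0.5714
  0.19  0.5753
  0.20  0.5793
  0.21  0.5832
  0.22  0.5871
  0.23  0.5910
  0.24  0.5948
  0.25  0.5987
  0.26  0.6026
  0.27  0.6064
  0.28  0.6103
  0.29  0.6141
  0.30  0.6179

T = 0.75;  σ√T = 0.1472
d₁ = [ln(194/200) + (0.056 − 0.05 + 0.17²/2)·0.75] / 0.1472 = [-0.0305 + 0.0153] / 0.1472 = -0.1027 ≈ -0.10
d₂ = d₁ − σ√T = -0.1027 − 0.1472 = -0.2499 ≈ -0.25
e^(−qT) = e^(−0.05·0.75) = 0.9632;  e^(−rT) = e^(−0.056·0.75) = 0.9589
N(−d₂) = N(0.25) = 0.5987;  N(−d₁) = N(0.10) = 0.5398
P = 200·0.9589·0.5987 − 194·0.9632·0.5398 = 114.8187 − 100.8675 = 13.9512

£13.95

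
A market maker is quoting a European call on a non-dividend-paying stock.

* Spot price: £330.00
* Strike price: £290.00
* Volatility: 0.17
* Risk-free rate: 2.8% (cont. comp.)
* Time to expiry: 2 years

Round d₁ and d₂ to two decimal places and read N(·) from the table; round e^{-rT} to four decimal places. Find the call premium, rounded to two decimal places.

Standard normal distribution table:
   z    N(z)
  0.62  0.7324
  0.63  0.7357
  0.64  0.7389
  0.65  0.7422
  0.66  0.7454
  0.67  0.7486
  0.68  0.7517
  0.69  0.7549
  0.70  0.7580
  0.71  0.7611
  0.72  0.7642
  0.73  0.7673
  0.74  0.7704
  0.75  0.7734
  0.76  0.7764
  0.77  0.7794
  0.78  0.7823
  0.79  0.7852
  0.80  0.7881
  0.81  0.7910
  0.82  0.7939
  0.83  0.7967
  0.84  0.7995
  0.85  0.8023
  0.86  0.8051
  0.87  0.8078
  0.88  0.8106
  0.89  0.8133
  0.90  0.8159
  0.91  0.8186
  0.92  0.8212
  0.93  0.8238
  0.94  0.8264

T = 2;  σ√T = 0.2404
d₁ = [ln(330/290) + (0.028 + 0.17²/2)·2] / 0.2404 = [0.1292 + 0.0849] / 0.2404 = 0.8906 which rounds to 0.89
d₂ = d₁ − σ√T = 0.8906 − 0.2404 = 0.6502 which rounds to 0.65
exp(−rT) = exp(−0.028·2) = 0.9455
C = 330·N(0.89) − 290·0.9455·N(0.65) = 330·0.8133 − 290·0.9455·0.7422 = 268.3890 − 203.5075 = 64.8815

£64.88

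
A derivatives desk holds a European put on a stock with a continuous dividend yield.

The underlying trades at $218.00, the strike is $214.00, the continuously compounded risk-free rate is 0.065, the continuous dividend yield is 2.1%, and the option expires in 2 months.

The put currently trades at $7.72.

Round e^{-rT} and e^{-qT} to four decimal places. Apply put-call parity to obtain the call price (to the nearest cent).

$13.27

e^(−qT) = e^(−0.021·0.1667) = 0.9965;  e^(−rT) = e^(−0.065·0.1667) = 0.9892
Put-call parity: C − P = S·e^(−qT) − K·e^(−rT) = 218·0.9965 − 214·0.9892 = 217.2370 − 211.6888 = 5.5482
C = P + (C − P) = 7.72 + (5.5482) = 13.2682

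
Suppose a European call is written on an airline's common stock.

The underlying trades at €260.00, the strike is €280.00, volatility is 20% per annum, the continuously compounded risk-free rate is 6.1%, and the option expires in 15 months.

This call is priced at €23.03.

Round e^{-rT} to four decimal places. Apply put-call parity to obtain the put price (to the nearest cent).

e^(−rT) = e^(−0.061·1.25) = 0.9266
Put-call parity: C − P = S − K·e^(−rT) = 260 − 280·0.9266 = 260 − 259.4480 = 0.5520
P = C − (C − P) = 23.03 − (0.5520) = 22.4780

€22.48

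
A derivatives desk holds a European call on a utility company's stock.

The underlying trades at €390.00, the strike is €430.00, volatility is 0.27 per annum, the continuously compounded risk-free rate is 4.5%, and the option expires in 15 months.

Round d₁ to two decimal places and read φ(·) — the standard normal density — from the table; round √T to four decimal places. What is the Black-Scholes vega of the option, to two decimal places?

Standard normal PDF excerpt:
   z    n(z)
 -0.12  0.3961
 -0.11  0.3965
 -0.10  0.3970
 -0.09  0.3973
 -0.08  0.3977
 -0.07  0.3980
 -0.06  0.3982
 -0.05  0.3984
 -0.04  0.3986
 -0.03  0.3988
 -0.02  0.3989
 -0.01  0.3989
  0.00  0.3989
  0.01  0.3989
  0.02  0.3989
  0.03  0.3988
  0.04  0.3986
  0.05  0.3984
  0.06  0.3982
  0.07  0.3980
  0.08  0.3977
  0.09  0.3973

173.93

σ√T = 0.27 × 1.1180 = 0.3019
d₁ = [ln(390/430) + (0.045 + 0.27²/2)·1.25] / 0.3019 = [-0.0976 + 0.1018] / 0.3019 = 0.0138 ≈ 0.01
√T = √1.25 = 1.1180
φ(d₁) = φ(0.01) = 0.3989
vega = S·φ(d₁)·√T = 390·0.3989·1.1180 = 173.9284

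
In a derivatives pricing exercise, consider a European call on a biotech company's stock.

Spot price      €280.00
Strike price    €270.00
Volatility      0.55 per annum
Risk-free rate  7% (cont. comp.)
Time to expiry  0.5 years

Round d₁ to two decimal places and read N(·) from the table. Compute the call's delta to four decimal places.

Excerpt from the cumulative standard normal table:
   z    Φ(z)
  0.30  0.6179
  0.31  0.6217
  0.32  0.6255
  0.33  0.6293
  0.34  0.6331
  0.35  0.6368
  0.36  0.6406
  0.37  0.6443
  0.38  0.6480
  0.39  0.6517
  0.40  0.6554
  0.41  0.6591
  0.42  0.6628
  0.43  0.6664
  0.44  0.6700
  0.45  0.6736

0.6480

T = 0.5;  σ√T = 0.3889
d₁ = [ln(280/270) + (0.07 + ½·0.55²)·0.5] / (σ√T) = (0.0364 + 0.1106) / 0.3889 = 0.3780 which rounds to 0.38
N(d₁) = N(0.38) = 0.6480
Δ_call = N(d₁) = 0.6480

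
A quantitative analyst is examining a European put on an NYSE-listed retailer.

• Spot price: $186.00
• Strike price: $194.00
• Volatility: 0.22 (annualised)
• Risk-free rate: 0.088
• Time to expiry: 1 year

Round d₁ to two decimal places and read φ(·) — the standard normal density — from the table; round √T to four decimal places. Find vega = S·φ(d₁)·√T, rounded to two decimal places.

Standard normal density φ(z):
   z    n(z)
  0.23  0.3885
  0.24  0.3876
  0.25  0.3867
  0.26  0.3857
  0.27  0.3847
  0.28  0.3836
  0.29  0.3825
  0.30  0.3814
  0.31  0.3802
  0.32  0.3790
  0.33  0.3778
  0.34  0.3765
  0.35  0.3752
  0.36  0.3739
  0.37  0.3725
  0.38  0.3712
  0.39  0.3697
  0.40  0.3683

70.49

σ√T = 0.22·√1 = 0.2200
d₁ = [ln(186/194) + (0.088 + 0.22²/2)·1] / 0.2200 = [-0.0421 + 0.1122] / 0.2200 = 0.3186 → 0.32
√T = √1 = 1.0000
φ(d₁) = φ(0.32) = 0.3790
vega = S·φ(d₁)·√T = 186·0.3790·1.0000 = 70.4940
(The call has the same vega.)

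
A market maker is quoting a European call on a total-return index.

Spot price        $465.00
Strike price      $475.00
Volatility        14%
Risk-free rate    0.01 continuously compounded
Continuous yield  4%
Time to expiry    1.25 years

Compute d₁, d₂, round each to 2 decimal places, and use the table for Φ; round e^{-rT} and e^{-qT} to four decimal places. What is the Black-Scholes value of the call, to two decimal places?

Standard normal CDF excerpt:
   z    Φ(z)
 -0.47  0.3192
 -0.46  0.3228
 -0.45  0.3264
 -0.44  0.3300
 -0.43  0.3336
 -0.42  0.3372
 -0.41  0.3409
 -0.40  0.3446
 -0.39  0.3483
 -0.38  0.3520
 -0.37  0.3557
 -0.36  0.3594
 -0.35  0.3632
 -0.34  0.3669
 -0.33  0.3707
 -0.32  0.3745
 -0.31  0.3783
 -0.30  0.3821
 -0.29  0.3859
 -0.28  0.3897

$15.89

T = 1.25;  σ√T = 0.1565
d₁ = [ln(465/475) + (0.01 − 0.04 + 0.14²/2)·1.25] / 0.1565 = [-0.0213 − 0.0252] / 0.1565 = -0.2973 ≈ -0.30
d₂ = d₁ − σ√T = -0.2973 − 0.1565 = -0.4538 ≈ -0.45
exp(−qT) = exp(−0.04·1.25) = 0.9512;  exp(−rT) = exp(−0.01·1.25) = 0.9876
N(d₁) = N(-0.30) = 0.3821;  N(d₂) = N(-0.45) = 0.3264
C = 465·0.9512·0.3821 − 475·0.9876·0.3264 = 169.0059 − 153.1175 = 15.8884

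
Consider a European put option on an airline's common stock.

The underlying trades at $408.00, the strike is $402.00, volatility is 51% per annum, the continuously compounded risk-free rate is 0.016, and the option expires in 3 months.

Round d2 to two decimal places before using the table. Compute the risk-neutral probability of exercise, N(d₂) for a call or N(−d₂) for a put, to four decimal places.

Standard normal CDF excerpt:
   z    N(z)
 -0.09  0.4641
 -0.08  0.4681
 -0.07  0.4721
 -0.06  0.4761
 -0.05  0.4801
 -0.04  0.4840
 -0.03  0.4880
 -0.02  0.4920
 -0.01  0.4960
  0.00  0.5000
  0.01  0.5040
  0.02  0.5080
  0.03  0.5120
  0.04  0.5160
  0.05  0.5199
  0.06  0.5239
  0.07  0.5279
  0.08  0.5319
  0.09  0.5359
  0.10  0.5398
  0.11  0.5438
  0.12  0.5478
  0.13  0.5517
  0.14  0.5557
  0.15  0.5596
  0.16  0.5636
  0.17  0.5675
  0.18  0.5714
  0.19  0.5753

0.5199

T = 0.25;  σ√T = 0.2550
d₁ = [ln(408/402) + (0.016 + ½·0.51²)·0.25] / (σ√T) = (0.0148 + 0.0365) / 0.2550 = 0.2013 ⇒ 0.20
d₂ = 0.2013 − 0.2550 = -0.0537 ⇒ -0.05
Risk-neutral Pr[S_T < K] = N(−d₂) = N(0.05) = 0.5199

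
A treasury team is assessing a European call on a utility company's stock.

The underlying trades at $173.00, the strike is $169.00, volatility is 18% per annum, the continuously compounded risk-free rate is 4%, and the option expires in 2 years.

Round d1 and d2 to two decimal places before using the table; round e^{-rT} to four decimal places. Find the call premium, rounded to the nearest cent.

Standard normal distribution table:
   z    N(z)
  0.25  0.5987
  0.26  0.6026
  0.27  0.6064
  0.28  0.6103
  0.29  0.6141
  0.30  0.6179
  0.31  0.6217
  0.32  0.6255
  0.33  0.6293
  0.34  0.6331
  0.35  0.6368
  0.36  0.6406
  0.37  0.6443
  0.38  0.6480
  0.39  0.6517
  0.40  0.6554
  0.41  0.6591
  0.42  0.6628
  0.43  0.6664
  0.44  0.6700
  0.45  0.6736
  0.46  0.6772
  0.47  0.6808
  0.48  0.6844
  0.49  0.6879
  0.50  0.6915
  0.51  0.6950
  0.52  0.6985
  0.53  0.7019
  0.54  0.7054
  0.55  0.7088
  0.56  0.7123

$26.22

σ√T = 0.18·√2 = 0.2546
d₁ = [ln(173/169) + (0.04 + ½·0.18²)·2] / (σ√T) = (0.0234 + 0.1124) / 0.2546 = 0.5334 ≈ 0.53
d₂ = 0.5334 − 0.2546 = 0.2789 ≈ 0.28
exp(−rT) = exp(−0.04·2) = 0.9231
N(d₁) = N(0.53) = 0.7019;  N(d₂) = N(0.28) = 0.6103
C = 173·0.7019 − 169·0.9231·0.6103 = 121.4287 − 95.2092 = 26.2195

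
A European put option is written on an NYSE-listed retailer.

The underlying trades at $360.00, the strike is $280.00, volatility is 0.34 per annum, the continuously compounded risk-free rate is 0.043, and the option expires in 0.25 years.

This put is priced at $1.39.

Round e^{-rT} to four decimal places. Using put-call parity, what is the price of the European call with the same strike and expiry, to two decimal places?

$84.39

e^(−rT) = e^(−0.043·0.25) = 0.9893
Put-call parity: C − P = S − K·e^(−rT) = 360 − 280·0.9893 = 360 − 277.0040 = 82.9960
C = P + (C − P) = 1.39 + (82.9960) = 84.3860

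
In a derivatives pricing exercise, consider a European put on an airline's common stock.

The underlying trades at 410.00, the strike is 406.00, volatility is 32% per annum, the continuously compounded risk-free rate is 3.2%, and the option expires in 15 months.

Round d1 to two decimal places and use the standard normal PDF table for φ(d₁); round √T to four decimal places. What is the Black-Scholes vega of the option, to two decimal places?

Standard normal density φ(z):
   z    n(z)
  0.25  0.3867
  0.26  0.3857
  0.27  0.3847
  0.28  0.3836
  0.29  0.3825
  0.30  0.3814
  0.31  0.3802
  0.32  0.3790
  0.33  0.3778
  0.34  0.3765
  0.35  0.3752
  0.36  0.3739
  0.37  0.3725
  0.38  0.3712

T = 1.25;  σ√T = 0.3578
d₁ = [ln(410/406) + (0.032 + ½·0.32²)·1.25] / (σ√T) = (0.0098 + 0.1040) / 0.3578 = 0.3181 which rounds to 0.32
√T = √1.25 = 1.1180
φ(d₁) = φ(0.32) = 0.3790
vega = S·φ(d₁)·√T = 410·0.3790·1.1180 = 173.7260

173.73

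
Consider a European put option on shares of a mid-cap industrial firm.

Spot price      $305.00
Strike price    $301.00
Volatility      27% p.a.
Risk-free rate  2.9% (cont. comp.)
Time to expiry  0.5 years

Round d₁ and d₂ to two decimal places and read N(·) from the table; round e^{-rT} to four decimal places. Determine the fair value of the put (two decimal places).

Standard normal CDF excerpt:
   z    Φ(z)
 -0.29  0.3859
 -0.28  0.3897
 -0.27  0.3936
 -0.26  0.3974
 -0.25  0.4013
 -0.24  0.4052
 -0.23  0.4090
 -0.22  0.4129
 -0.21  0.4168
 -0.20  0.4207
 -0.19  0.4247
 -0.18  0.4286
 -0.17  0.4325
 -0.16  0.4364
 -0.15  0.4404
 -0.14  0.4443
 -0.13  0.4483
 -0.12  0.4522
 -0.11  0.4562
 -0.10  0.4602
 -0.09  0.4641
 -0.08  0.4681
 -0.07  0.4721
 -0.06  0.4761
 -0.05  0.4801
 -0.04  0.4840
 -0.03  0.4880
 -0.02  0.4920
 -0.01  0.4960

T = 0.5;  σ√T = 0.1909
ln(S/K) + (r + σ²/2)T = ln(305/301) + (0.029 + 0.27²/2)·0.5 = 0.0132 + 0.0327 = 0.0459
d₁ = 0.0459 / 0.1909 = 0.2406 ≈ 0.24
d₂ = d₁ − σ√T = 0.2406 − 0.1909 = 0.0496 ≈ 0.05
exp(−rT) = exp(−0.029·0.5) = 0.9856
N(−d₂) = N(-0.05) = 0.4801;  N(−d₁) = N(-0.24) = 0.4052
P = 301·0.9856·0.4801 − 305·0.4052 = 142.4292 − 123.5860 = 18.8432

$18.84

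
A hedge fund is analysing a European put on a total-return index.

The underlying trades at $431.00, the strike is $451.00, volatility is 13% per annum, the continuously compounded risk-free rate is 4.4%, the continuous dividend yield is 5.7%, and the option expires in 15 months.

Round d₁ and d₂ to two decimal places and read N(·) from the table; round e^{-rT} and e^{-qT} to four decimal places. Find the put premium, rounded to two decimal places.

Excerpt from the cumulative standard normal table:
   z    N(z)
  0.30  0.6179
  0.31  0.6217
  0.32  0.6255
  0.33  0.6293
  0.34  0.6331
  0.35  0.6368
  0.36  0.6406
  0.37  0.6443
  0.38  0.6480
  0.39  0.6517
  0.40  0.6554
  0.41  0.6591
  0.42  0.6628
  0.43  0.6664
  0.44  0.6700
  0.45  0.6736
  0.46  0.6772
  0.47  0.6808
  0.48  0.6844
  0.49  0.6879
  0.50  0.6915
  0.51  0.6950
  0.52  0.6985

$39.60

T = 1.25;  σ√T = 0.1453
d₁ = [ln(431/451) + (0.044 − 0.057 + 0.13²/2)·1.25] / 0.1453 = [-0.0454 − 0.0057] / 0.1453 = -0.3512 ≈ -0.35
d₂ = d₁ − σ√T = -0.3512 − 0.1453 = -0.4966 ≈ -0.50
e^(−qT) = e^(−0.057·1.25) = 0.9312;  e^(−rT) = e^(−0.044·1.25) = 0.9465
N(−d₂) = N(0.50) = 0.6915;  N(−d₁) = N(0.35) = 0.6368
P = 451·0.9465·0.6915 − 431·0.9312·0.6368 = 295.1816 − 255.5779 = 39.6037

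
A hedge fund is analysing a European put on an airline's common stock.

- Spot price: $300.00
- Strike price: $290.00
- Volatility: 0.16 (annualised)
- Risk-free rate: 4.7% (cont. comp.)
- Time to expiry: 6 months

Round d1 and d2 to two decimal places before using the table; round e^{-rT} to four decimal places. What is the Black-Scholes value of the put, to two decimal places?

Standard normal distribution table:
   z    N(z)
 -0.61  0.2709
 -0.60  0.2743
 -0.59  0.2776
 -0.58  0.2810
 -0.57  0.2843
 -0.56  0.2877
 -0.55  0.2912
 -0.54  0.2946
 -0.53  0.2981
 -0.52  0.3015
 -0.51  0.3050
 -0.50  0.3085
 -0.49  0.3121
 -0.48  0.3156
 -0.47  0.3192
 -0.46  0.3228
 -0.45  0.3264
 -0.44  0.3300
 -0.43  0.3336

σ√T = 0.16·√0.5 = 0.1131
ln(S/K) + (r + σ²/2)T = ln(300/290) + (0.047 + 0.16²/2)·0.5 = 0.0339 + 0.0299 = 0.0638
d₁ = 0.0638 / 0.1131 = 0.5639 → 0.56
d₂ = d₁ − σ√T = 0.5639 − 0.1131 = 0.4508 → 0.45
e^(−rT) = e^(−0.047·0.5) = 0.9768
N(−d₂) = N(-0.45) = 0.3264;  N(−d₁) = N(-0.56) = 0.2877
P = 290·0.9768·0.3264 − 300·0.2877 = 92.4600 − 86.3100 = 6.1500

$6.15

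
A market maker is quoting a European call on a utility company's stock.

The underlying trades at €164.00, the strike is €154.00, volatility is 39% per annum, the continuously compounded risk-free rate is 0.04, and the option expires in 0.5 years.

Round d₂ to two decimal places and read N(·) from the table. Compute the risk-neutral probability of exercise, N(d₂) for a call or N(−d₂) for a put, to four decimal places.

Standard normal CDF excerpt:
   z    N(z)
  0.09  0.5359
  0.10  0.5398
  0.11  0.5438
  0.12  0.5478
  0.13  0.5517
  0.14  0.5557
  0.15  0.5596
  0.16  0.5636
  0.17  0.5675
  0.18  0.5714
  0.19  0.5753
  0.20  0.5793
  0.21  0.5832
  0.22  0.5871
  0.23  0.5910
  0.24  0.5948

T = 0.5;  σ√T = 0.2758
d₁ = [ln(164/154) + (0.04 + ½·0.39²)·0.5] / (σ√T) = (0.0629 + 0.0580) / 0.2758 = 0.4385 which rounds to 0.44
d₂ = 0.4385 − 0.2758 = 0.1628 which rounds to 0.16
Pr(exercise) under Q = N(d₂) = 0.5636

0.5636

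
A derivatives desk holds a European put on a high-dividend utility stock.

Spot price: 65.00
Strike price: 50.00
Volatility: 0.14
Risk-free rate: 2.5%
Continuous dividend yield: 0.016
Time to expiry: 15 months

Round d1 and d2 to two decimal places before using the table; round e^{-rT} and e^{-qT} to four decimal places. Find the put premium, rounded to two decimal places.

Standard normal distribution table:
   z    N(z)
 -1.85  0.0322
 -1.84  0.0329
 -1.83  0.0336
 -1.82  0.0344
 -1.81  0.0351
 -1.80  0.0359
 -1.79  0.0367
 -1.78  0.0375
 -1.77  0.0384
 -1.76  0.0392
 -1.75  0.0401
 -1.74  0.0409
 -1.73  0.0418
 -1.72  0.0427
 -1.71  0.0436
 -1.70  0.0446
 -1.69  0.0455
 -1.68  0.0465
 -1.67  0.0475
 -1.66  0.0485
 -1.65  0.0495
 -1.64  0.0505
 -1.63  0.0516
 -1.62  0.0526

0.16

σ√T = 0.14·√1.25 = 0.1565
ln(S/K) + (r − q + σ²/2)T = ln(65/50) + (0.025 − 0.016 + 0.14²/2)·1.25 = 0.2624 + 0.0235 = 0.2859
d₁ = 0.2859 / 0.1565 = 1.8263 → 1.83
d₂ = d₁ − σ√T = 1.8263 − 0.1565 = 1.6698 → 1.67
exp(−qT) = exp(−0.016·1.25) = 0.9802;  exp(−rT) = exp(−0.025·1.25) = 0.9692
P = 50·0.9692·N(-1.67) − 65·0.9802·N(-1.83) = 50·0.9692·0.0475 − 65·0.9802·0.0336 = 2.3018 − 2.1408 = 0.1611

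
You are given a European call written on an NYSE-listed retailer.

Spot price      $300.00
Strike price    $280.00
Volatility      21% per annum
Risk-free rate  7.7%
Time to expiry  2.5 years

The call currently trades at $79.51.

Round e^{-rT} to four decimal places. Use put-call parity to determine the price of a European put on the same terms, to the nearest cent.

$10.48

exp(−rT) = exp(−0.077·2.5) = 0.8249
Put-call parity: C − P = S − K·e^(−rT) = 300 − 280·0.8249 = 300 − 230.9720 = 69.0280
P = C − (C − P) = 79.51 − (69.0280) = 10.4820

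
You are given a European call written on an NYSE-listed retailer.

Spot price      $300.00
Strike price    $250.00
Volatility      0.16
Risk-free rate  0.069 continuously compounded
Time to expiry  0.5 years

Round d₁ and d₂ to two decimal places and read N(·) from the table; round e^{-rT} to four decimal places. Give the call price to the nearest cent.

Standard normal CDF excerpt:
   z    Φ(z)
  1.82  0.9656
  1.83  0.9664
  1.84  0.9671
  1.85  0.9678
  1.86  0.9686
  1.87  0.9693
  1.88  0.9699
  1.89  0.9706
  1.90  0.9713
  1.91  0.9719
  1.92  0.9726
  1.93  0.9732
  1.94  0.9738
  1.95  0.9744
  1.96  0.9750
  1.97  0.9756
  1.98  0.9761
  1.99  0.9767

$58.74

σ√T = 0.16 × 0.7071 = 0.1131
ln(S/K) + (r + σ²/2)T = ln(300/250) + (0.069 + 0.16²/2)·0.5 = 0.1823 + 0.0409 = 0.2232
d₁ = 0.2232 / 0.1131 = 1.9730 → 1.97
d₂ = d₁ − σ√T = 1.9730 − 0.1131 = 1.8599 → 1.86
exp(−rT) = exp(−0.069·0.5) = 0.9661
C = 300·N(1.97) − 250·0.9661·N(1.86) = 300·0.9756 − 250·0.9661·0.9686 = 292.6800 − 233.9411 = 58.7389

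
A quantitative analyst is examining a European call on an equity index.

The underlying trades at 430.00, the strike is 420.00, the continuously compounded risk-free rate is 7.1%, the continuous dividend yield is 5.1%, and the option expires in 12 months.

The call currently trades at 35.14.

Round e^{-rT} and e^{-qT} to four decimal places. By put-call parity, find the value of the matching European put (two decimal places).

e^(−qT) = e^(−0.051·1) = 0.9503;  e^(−rT) = e^(−0.071·1) = 0.9315
Put-call parity: C − P = S·e^(−qT) − K·e^(−rT) = 430·0.9503 − 420·0.9315 = 408.6290 − 391.2300 = 17.3990
P = C − (C − P) = 35.14 − (17.3990) = 17.7410

17.74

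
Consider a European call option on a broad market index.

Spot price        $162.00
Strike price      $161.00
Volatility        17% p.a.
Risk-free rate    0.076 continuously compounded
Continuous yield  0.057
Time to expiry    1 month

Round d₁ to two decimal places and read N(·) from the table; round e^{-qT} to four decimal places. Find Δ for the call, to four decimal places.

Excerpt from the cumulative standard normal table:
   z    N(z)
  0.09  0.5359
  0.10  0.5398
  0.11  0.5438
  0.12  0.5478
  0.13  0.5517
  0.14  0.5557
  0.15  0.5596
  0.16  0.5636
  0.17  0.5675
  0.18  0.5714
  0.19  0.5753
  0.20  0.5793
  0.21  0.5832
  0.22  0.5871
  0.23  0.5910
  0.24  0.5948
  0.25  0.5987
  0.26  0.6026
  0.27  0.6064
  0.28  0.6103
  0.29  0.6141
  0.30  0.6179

0.5687

σ√T = 0.17·√0.08333 = 0.0491
d₁ = [ln(162/161) + (0.076 − 0.057 + 0.17²/2)·0.08333] / 0.0491 = [0.0062 + 0.0028] / 0.0491 = 0.1830 ≈ 0.18
N(d₁) = N(0.18) = 0.5714
Δ_call = e^(−qT)·N(d₁) = 0.9953·0.5714 = 0.5687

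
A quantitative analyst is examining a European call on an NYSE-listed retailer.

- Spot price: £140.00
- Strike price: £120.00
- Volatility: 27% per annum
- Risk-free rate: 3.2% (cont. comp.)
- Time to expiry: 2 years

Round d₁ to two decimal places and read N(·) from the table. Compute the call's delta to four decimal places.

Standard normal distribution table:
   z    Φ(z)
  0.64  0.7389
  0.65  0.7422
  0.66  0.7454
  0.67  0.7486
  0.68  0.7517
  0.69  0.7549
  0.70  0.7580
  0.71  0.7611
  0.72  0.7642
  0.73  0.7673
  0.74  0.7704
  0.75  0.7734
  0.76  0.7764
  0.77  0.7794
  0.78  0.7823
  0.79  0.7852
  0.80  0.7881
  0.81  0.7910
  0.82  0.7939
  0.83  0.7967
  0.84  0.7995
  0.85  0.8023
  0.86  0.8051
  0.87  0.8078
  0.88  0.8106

0.7764

T = 2;  σ√T = 0.3818
d₁ = [ln(140/120) + (0.032 + 0.27²/2)·2] / 0.3818 = [0.1542 + 0.1369] / 0.3818 = 0.7622 ≈ 0.76
N(d₁) = N(0.76) = 0.7764
Δ_call = N(d₁) = 0.7764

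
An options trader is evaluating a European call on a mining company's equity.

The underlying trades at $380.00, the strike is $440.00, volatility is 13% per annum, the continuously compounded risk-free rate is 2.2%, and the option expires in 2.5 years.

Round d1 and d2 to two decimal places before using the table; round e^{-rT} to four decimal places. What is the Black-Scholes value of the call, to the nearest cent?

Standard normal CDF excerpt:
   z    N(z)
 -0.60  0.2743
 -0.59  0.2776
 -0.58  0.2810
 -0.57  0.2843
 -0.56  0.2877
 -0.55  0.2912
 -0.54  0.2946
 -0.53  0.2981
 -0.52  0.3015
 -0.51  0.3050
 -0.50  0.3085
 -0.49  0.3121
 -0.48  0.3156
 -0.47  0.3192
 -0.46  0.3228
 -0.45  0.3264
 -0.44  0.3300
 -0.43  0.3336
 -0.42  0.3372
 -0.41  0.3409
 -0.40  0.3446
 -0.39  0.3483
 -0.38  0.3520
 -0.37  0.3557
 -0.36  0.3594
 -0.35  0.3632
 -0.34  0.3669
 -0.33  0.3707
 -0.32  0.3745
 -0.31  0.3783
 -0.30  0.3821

$18.15

σ√T = 0.13 × 1.5811 = 0.2055
ln(S/K) + (r + σ²/2)T = ln(380/440) + (0.022 + 0.13²/2)·2.5 = -0.1466 + 0.0761 = -0.0705
d₁ = -0.0705 / 0.2055 = -0.3429 which rounds to -0.34
d₂ = d₁ − σ√T = -0.3429 − 0.2055 = -0.5484 which rounds to -0.55
e^(−rT) = e^(−0.022·2.5) = 0.9465
N(d₁) = N(-0.34) = 0.3669;  N(d₂) = N(-0.55) = 0.2912
C = 380·0.3669 − 440·0.9465·0.2912 = 139.4220 − 121.2732 = 18.1488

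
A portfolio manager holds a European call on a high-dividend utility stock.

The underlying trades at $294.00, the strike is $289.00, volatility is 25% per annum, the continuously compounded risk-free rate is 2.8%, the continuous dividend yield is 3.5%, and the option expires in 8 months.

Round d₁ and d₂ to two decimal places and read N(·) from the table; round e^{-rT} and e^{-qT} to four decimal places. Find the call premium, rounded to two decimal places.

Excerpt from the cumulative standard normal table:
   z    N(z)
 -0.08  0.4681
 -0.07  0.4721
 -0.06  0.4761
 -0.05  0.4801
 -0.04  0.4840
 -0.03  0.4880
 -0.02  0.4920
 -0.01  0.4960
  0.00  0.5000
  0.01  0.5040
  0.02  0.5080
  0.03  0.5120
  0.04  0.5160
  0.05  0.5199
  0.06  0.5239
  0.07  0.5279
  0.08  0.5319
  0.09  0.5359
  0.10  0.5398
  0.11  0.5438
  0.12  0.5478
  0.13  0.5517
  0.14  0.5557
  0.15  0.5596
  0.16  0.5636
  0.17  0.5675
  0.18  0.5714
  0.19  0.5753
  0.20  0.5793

σ√T = 0.25·√0.6667 = 0.2041
d₁ = [ln(294/289) + (0.028 − 0.035 + 0.25²/2)·0.6667] / 0.2041 = [0.0172 + 0.0162] / 0.2041 = 0.1632 → 0.16
d₂ = d₁ − σ√T = 0.1632 − 0.2041 = -0.0409 → -0.04
e^(−qT) = e^(−0.035·0.6667) = 0.9769;  e^(−rT) = e^(−0.028·0.6667) = 0.9815
C = 294·0.9769·N(0.16) − 289·0.9815·N(-0.04) = 294·0.9769·0.5636 − 289·0.9815·0.4840 = 161.8708 − 137.2883 = 24.5825

$24.58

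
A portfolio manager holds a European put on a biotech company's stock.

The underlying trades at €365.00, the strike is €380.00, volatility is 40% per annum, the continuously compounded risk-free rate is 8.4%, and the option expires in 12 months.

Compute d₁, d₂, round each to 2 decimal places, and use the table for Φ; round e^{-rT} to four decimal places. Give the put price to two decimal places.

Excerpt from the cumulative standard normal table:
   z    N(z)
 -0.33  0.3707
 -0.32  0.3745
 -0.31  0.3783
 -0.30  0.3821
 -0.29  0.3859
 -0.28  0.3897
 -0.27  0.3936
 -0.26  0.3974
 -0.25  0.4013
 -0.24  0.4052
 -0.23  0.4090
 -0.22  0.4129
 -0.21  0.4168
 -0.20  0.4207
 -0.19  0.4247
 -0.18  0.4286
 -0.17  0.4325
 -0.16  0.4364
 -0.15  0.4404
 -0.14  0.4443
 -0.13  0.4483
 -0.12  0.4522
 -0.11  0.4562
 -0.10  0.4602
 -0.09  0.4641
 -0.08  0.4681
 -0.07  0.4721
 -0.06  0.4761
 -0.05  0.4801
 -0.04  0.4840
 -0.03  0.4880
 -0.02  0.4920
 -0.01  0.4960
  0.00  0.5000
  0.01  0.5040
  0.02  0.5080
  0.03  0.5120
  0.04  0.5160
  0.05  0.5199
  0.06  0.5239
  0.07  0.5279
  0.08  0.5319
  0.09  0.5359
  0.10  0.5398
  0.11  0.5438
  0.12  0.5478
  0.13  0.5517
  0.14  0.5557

€49.15

T = 1;  σ√T = 0.4000
d₁ = [ln(365/380) + (0.084 + ½·0.4²)·1] / (σ√T) = (-0.0403 + 0.1640) / 0.4000 = 0.3093 → 0.31
d₂ = 0.3093 − 0.4000 = -0.0907 → -0.09
exp(−rT) = exp(−0.084·1) = 0.9194
P = 380·0.9194·N(0.09) − 365·N(-0.31) = 380·0.9194·0.5359 − 365·0.3783 = 187.2285 − 138.0795 = 49.1490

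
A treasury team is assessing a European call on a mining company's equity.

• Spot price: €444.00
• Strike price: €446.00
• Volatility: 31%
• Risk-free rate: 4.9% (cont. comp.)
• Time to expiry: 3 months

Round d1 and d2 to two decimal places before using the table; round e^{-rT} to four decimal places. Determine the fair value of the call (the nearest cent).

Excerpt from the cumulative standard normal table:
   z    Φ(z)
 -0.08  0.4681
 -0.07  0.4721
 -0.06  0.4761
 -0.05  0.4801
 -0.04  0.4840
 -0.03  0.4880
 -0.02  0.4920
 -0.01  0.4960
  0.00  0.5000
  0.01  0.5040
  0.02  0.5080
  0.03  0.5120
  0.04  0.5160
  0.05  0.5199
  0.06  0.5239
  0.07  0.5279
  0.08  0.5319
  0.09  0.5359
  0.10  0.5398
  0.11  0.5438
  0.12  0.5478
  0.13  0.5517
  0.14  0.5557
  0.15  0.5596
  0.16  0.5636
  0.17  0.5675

€29.96

T = 0.25;  σ√T = 0.1550
d₁ = [ln(444/446) + (0.049 + ½·0.31²)·0.25] / (σ√T) = (-0.0045 + 0.0243) / 0.1550 = 0.1275 ≈ 0.13
d₂ = 0.1275 − 0.1550 = -0.0275 ≈ -0.03
exp(−rT) = exp(−0.049·0.25) = 0.9878
C = 444·N(0.13) − 446·0.9878·N(-0.03) = 444·0.5517 − 446·0.9878·0.4880 = 244.9548 − 214.9927 = 29.9621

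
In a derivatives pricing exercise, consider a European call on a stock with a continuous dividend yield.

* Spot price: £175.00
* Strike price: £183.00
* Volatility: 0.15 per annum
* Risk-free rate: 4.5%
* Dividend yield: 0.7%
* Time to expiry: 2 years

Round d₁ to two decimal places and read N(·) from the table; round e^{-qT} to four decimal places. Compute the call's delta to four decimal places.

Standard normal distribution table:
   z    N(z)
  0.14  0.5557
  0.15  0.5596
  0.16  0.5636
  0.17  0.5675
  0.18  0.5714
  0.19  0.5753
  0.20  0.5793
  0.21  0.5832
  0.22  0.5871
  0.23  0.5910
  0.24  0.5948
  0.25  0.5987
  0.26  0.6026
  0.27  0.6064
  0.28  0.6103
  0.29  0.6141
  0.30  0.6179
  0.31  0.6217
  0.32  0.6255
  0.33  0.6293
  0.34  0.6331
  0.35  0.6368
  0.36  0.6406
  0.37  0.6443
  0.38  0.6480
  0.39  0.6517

T = 2;  σ√T = 0.2121
d₁ = [ln(175/183) + (0.045 − 0.007 + 0.15²/2)·2] / 0.2121 = [-0.0447 + 0.0985] / 0.2121 = 0.2536 ⇒ 0.25
N(d₁) = N(0.25) = 0.5987
Δ_call = exp(−qT)·N(d₁) = 0.9861·0.5987 = 0.5904

0.5904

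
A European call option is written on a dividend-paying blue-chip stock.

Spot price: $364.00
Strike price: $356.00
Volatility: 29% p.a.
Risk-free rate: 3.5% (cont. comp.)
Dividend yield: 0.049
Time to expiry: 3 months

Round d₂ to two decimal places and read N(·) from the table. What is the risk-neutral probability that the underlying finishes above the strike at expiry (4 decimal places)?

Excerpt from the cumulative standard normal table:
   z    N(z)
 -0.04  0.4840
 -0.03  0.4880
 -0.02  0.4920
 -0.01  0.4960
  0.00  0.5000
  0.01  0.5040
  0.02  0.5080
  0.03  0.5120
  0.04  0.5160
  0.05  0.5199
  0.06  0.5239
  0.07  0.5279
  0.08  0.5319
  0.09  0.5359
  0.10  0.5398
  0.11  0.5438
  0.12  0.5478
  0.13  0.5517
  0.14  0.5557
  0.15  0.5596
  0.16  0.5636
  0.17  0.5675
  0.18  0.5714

σ√T = 0.29 × 0.5000 = 0.1450
d₁ = [ln(364/356) + (0.035 − 0.049 + ½·0.29²)·0.25] / (σ√T) = (0.0222 + 0.0070) / 0.1450 = 0.2016 → 0.20
d₂ = 0.2016 − 0.1450 = 0.0566 → 0.06
Risk-neutral Pr[S_T > K] = N(d₂) = N(0.06) = 0.5239

0.5239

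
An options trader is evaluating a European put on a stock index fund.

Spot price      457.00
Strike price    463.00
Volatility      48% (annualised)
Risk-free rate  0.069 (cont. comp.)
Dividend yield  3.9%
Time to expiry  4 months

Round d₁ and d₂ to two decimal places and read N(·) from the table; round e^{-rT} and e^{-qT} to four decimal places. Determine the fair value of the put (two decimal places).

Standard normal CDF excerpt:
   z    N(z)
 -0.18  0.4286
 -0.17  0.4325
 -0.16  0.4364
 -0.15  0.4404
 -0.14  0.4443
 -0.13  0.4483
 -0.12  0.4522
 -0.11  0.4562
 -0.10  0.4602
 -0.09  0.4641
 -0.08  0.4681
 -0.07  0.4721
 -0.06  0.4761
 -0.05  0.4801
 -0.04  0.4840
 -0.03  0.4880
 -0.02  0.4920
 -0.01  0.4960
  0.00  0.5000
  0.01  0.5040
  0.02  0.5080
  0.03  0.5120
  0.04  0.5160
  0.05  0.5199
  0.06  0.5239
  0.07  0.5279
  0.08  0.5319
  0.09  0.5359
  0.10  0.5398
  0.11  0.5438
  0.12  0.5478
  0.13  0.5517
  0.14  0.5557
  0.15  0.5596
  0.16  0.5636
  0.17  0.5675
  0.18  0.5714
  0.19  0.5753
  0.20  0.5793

50.98

T = 0.3333;  σ√T = 0.2771
d₁ = [ln(457/463) + (0.069 − 0.039 + ½·0.48²)·0.3333] / (σ√T) = (-0.0130 + 0.0484) / 0.2771 = 0.1276 which rounds to 0.13
d₂ = 0.1276 − 0.2771 = -0.1495 which rounds to -0.15
exp(−qT) = exp(−0.039·0.3333) = 0.9871;  exp(−rT) = exp(−0.069·0.3333) = 0.9773
N(−d₂) = N(0.15) = 0.5596;  N(−d₁) = N(-0.13) = 0.4483
P = 463·0.9773·0.5596 − 457·0.9871·0.4483 = 253.2133 − 202.2302 = 50.9831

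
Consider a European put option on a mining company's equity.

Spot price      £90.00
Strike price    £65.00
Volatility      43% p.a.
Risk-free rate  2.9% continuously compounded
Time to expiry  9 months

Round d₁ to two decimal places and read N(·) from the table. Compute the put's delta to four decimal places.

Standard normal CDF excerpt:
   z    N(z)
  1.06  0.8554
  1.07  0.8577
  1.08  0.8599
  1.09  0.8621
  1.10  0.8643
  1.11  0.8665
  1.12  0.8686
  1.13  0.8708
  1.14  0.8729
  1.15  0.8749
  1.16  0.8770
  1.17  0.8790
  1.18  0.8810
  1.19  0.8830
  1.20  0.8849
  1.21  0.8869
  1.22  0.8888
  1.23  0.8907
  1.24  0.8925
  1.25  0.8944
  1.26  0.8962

σ√T = 0.43 × 0.8660 = 0.3724
d₁ = [ln(90/65) + (0.029 + 0.43²/2)·0.75] / 0.3724 = [0.3254 + 0.0911] / 0.3724 = 1.1185 ≈ 1.12
N(d₁) = N(1.12) = 0.8686
Δ_put = N(d₁) − 1 = 0.8686 − 1 = -0.1314

-0.1314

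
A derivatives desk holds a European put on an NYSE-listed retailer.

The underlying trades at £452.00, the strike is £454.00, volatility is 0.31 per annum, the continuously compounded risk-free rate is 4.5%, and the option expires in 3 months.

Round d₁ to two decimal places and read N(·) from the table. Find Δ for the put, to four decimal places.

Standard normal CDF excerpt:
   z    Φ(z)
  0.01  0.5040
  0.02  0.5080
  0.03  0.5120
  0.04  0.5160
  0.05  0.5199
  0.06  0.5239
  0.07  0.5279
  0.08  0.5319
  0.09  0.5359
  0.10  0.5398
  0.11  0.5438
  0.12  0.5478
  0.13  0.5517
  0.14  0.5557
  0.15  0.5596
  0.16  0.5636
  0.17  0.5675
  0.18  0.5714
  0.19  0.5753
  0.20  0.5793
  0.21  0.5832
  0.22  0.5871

T = 0.25;  σ√T = 0.1550
d₁ = [ln(452/454) + (0.045 + 0.31²/2)·0.25] / 0.1550 = [-0.0044 + 0.0233] / 0.1550 = 0.1216 → 0.12
N(d₁) = N(0.12) = 0.5478
Δ_put = N(d₁) − 1 = 0.5478 − 1 = -0.4522

-0.4522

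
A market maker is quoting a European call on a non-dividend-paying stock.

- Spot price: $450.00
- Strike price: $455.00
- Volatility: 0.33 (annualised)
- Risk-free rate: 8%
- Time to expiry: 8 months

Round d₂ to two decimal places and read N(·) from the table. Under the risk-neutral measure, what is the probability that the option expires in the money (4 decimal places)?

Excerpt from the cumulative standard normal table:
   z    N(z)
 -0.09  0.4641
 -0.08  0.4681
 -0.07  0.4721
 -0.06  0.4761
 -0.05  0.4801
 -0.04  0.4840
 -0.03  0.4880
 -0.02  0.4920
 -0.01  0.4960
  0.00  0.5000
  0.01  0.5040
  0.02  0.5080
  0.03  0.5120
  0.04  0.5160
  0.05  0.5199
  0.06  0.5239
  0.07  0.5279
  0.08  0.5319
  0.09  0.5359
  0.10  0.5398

σ√T = 0.33 × 0.8165 = 0.2694
d₁ = [ln(450/455) + (0.08 + 0.33²/2)·0.6667] / 0.2694 = [-0.0110 + 0.0896] / 0.2694 = 0.2917 ⇒ 0.29
d₂ = d₁ − σ√T = 0.2917 − 0.2694 = 0.0222 ⇒ 0.02
Pr(exercise) under Q = N(d₂) = 0.5080

0.5080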